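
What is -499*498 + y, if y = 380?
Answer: -248122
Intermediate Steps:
-499*498 + y = -499*498 + 380 = -248502 + 380 = -248122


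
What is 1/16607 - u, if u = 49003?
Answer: -813792820/16607 ≈ -49003.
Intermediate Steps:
1/16607 - u = 1/16607 - 1*49003 = 1/16607 - 49003 = -813792820/16607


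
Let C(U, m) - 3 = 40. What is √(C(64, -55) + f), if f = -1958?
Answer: I*√1915 ≈ 43.761*I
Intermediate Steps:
C(U, m) = 43 (C(U, m) = 3 + 40 = 43)
√(C(64, -55) + f) = √(43 - 1958) = √(-1915) = I*√1915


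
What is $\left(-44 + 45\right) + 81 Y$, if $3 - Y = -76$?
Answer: $6400$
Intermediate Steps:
$Y = 79$ ($Y = 3 - -76 = 3 + 76 = 79$)
$\left(-44 + 45\right) + 81 Y = \left(-44 + 45\right) + 81 \cdot 79 = 1 + 6399 = 6400$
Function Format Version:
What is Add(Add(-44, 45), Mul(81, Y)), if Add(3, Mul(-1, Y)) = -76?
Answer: 6400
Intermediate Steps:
Y = 79 (Y = Add(3, Mul(-1, -76)) = Add(3, 76) = 79)
Add(Add(-44, 45), Mul(81, Y)) = Add(Add(-44, 45), Mul(81, 79)) = Add(1, 6399) = 6400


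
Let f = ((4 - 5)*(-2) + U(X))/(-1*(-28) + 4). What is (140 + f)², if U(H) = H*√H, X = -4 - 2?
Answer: 5022027/256 - 6723*I*√6/128 ≈ 19617.0 - 128.66*I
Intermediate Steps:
X = -6
U(H) = H^(3/2)
f = 1/16 - 3*I*√6/16 (f = ((4 - 5)*(-2) + (-6)^(3/2))/(-1*(-28) + 4) = (-1*(-2) - 6*I*√6)/(28 + 4) = (2 - 6*I*√6)/32 = (2 - 6*I*√6)*(1/32) = 1/16 - 3*I*√6/16 ≈ 0.0625 - 0.45928*I)
(140 + f)² = (140 + (1/16 - 3*I*√6/16))² = (2241/16 - 3*I*√6/16)²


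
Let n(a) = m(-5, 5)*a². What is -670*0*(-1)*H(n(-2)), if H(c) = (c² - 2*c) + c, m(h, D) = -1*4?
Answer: 0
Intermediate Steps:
m(h, D) = -4
n(a) = -4*a²
H(c) = c² - c
-670*0*(-1)*H(n(-2)) = -670*0*(-1)*(-4*(-2)²)*(-1 - 4*(-2)²) = -0*(-4*4)*(-1 - 4*4) = -0*(-16*(-1 - 16)) = -0*(-16*(-17)) = -0*272 = -670*0 = 0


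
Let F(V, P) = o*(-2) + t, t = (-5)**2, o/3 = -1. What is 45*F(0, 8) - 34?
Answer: 1361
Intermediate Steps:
o = -3 (o = 3*(-1) = -3)
t = 25
F(V, P) = 31 (F(V, P) = -3*(-2) + 25 = 6 + 25 = 31)
45*F(0, 8) - 34 = 45*31 - 34 = 1395 - 34 = 1361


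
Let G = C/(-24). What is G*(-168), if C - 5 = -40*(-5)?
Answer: 1435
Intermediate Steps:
C = 205 (C = 5 - 40*(-5) = 5 + 200 = 205)
G = -205/24 (G = 205/(-24) = 205*(-1/24) = -205/24 ≈ -8.5417)
G*(-168) = -205/24*(-168) = 1435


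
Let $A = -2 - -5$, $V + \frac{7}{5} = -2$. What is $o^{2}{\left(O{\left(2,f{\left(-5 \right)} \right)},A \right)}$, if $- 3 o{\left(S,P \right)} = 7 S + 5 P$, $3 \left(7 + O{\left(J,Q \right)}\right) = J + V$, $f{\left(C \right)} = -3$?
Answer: $\frac{312481}{2025} \approx 154.31$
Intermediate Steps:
$V = - \frac{17}{5}$ ($V = - \frac{7}{5} - 2 = - \frac{17}{5} \approx -3.4$)
$A = 3$ ($A = -2 + 5 = 3$)
$O{\left(J,Q \right)} = - \frac{122}{15} + \frac{J}{3}$ ($O{\left(J,Q \right)} = -7 + \frac{J - \frac{17}{5}}{3} = -7 + \frac{- \frac{17}{5} + J}{3} = -7 + \left(- \frac{17}{15} + \frac{J}{3}\right) = - \frac{122}{15} + \frac{J}{3}$)
$o{\left(S,P \right)} = - \frac{7 S}{3} - \frac{5 P}{3}$ ($o{\left(S,P \right)} = - \frac{7 S + 5 P}{3} = - \frac{5 P + 7 S}{3} = - \frac{7 S}{3} - \frac{5 P}{3}$)
$o^{2}{\left(O{\left(2,f{\left(-5 \right)} \right)},A \right)} = \left(- \frac{7 \left(- \frac{122}{15} + \frac{1}{3} \cdot 2\right)}{3} - 5\right)^{2} = \left(- \frac{7 \left(- \frac{122}{15} + \frac{2}{3}\right)}{3} - 5\right)^{2} = \left(\left(- \frac{7}{3}\right) \left(- \frac{112}{15}\right) - 5\right)^{2} = \left(\frac{784}{45} - 5\right)^{2} = \left(\frac{559}{45}\right)^{2} = \frac{312481}{2025}$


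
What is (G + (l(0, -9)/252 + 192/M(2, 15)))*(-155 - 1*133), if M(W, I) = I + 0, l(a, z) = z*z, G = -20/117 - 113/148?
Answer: -59088304/16835 ≈ -3509.8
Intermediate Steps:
G = -16181/17316 (G = -20*1/117 - 113*1/148 = -20/117 - 113/148 = -16181/17316 ≈ -0.93445)
l(a, z) = z**2
M(W, I) = I
(G + (l(0, -9)/252 + 192/M(2, 15)))*(-155 - 1*133) = (-16181/17316 + ((-9)**2/252 + 192/15))*(-155 - 1*133) = (-16181/17316 + (81*(1/252) + 192*(1/15)))*(-155 - 133) = (-16181/17316 + (9/28 + 64/5))*(-288) = (-16181/17316 + 1837/140)*(-288) = (3693019/303030)*(-288) = -59088304/16835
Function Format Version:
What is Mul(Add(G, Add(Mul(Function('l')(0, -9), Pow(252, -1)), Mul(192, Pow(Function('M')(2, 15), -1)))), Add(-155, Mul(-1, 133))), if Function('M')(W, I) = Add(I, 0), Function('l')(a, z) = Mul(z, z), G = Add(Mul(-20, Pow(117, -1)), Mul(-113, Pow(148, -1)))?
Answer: Rational(-59088304, 16835) ≈ -3509.8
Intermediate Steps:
G = Rational(-16181, 17316) (G = Add(Mul(-20, Rational(1, 117)), Mul(-113, Rational(1, 148))) = Add(Rational(-20, 117), Rational(-113, 148)) = Rational(-16181, 17316) ≈ -0.93445)
Function('l')(a, z) = Pow(z, 2)
Function('M')(W, I) = I
Mul(Add(G, Add(Mul(Function('l')(0, -9), Pow(252, -1)), Mul(192, Pow(Function('M')(2, 15), -1)))), Add(-155, Mul(-1, 133))) = Mul(Add(Rational(-16181, 17316), Add(Mul(Pow(-9, 2), Pow(252, -1)), Mul(192, Pow(15, -1)))), Add(-155, Mul(-1, 133))) = Mul(Add(Rational(-16181, 17316), Add(Mul(81, Rational(1, 252)), Mul(192, Rational(1, 15)))), Add(-155, -133)) = Mul(Add(Rational(-16181, 17316), Add(Rational(9, 28), Rational(64, 5))), -288) = Mul(Add(Rational(-16181, 17316), Rational(1837, 140)), -288) = Mul(Rational(3693019, 303030), -288) = Rational(-59088304, 16835)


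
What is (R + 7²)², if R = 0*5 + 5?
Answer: 2916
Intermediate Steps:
R = 5 (R = 0 + 5 = 5)
(R + 7²)² = (5 + 7²)² = (5 + 49)² = 54² = 2916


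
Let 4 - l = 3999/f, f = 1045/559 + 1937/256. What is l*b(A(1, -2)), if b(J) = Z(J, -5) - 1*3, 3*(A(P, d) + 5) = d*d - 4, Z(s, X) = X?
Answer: 1511657824/450101 ≈ 3358.5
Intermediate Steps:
A(P, d) = -19/3 + d²/3 (A(P, d) = -5 + (d*d - 4)/3 = -5 + (d² - 4)/3 = -5 + (-4 + d²)/3 = -5 + (-4/3 + d²/3) = -19/3 + d²/3)
f = 1350303/143104 (f = 1045*(1/559) + 1937*(1/256) = 1045/559 + 1937/256 = 1350303/143104 ≈ 9.4358)
b(J) = -8 (b(J) = -5 - 1*3 = -5 - 3 = -8)
l = -188957228/450101 (l = 4 - 3999/1350303/143104 = 4 - 3999*143104/1350303 = 4 - 1*190757632/450101 = 4 - 190757632/450101 = -188957228/450101 ≈ -419.81)
l*b(A(1, -2)) = -188957228/450101*(-8) = 1511657824/450101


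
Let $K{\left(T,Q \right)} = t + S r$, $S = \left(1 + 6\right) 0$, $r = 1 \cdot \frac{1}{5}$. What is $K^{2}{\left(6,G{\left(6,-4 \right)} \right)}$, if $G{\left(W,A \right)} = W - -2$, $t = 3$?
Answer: $9$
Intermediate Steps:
$r = \frac{1}{5}$ ($r = 1 \cdot \frac{1}{5} = \frac{1}{5} \approx 0.2$)
$G{\left(W,A \right)} = 2 + W$ ($G{\left(W,A \right)} = W + 2 = 2 + W$)
$S = 0$ ($S = 7 \cdot 0 = 0$)
$K{\left(T,Q \right)} = 3$ ($K{\left(T,Q \right)} = 3 + 0 \cdot \frac{1}{5} = 3 + 0 = 3$)
$K^{2}{\left(6,G{\left(6,-4 \right)} \right)} = 3^{2} = 9$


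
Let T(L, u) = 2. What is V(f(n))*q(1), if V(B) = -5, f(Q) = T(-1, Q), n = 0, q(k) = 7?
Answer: -35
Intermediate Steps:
f(Q) = 2
V(f(n))*q(1) = -5*7 = -35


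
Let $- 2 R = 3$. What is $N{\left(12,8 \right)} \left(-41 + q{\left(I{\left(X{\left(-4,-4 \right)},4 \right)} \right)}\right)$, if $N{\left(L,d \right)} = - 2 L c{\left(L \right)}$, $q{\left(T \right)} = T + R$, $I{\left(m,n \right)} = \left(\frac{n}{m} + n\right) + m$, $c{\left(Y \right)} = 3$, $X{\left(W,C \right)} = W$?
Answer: $3132$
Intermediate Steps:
$R = - \frac{3}{2}$ ($R = \left(- \frac{1}{2}\right) 3 = - \frac{3}{2} \approx -1.5$)
$I{\left(m,n \right)} = m + n + \frac{n}{m}$ ($I{\left(m,n \right)} = \left(n + \frac{n}{m}\right) + m = m + n + \frac{n}{m}$)
$q{\left(T \right)} = - \frac{3}{2} + T$ ($q{\left(T \right)} = T - \frac{3}{2} = - \frac{3}{2} + T$)
$N{\left(L,d \right)} = - 6 L$ ($N{\left(L,d \right)} = - 2 L 3 = - 6 L$)
$N{\left(12,8 \right)} \left(-41 + q{\left(I{\left(X{\left(-4,-4 \right)},4 \right)} \right)}\right) = \left(-6\right) 12 \left(-41 + \left(- \frac{3}{2} + \left(-4 + 4 + \frac{4}{-4}\right)\right)\right) = - 72 \left(-41 + \left(- \frac{3}{2} + \left(-4 + 4 + 4 \left(- \frac{1}{4}\right)\right)\right)\right) = - 72 \left(-41 - \frac{5}{2}\right) = \left(-72\right) \left(- \frac{87}{2}\right) = 3132$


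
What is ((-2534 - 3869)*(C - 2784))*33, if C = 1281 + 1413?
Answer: 19016910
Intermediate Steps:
C = 2694
((-2534 - 3869)*(C - 2784))*33 = ((-2534 - 3869)*(2694 - 2784))*33 = -6403*(-90)*33 = 576270*33 = 19016910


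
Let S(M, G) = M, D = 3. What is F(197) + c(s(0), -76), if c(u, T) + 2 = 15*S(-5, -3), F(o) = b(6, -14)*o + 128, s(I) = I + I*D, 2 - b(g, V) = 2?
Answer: 51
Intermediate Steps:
b(g, V) = 0 (b(g, V) = 2 - 1*2 = 2 - 2 = 0)
s(I) = 4*I (s(I) = I + I*3 = I + 3*I = 4*I)
F(o) = 128 (F(o) = 0*o + 128 = 0 + 128 = 128)
c(u, T) = -77 (c(u, T) = -2 + 15*(-5) = -2 - 75 = -77)
F(197) + c(s(0), -76) = 128 - 77 = 51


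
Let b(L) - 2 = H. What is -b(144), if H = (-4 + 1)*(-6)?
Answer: -20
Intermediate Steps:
H = 18 (H = -3*(-6) = 18)
b(L) = 20 (b(L) = 2 + 18 = 20)
-b(144) = -1*20 = -20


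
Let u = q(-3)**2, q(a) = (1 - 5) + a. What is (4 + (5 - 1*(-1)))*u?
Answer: 490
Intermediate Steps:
q(a) = -4 + a
u = 49 (u = (-4 - 3)**2 = (-7)**2 = 49)
(4 + (5 - 1*(-1)))*u = (4 + (5 - 1*(-1)))*49 = (4 + (5 + 1))*49 = (4 + 6)*49 = 10*49 = 490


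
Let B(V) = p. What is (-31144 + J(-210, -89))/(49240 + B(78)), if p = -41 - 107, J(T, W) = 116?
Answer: -7757/12273 ≈ -0.63204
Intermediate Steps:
p = -148
B(V) = -148
(-31144 + J(-210, -89))/(49240 + B(78)) = (-31144 + 116)/(49240 - 148) = -31028/49092 = -31028*1/49092 = -7757/12273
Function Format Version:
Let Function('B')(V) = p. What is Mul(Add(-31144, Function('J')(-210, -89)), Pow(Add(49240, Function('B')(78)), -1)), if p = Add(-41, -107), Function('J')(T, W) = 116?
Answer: Rational(-7757, 12273) ≈ -0.63204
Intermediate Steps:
p = -148
Function('B')(V) = -148
Mul(Add(-31144, Function('J')(-210, -89)), Pow(Add(49240, Function('B')(78)), -1)) = Mul(Add(-31144, 116), Pow(Add(49240, -148), -1)) = Mul(-31028, Pow(49092, -1)) = Mul(-31028, Rational(1, 49092)) = Rational(-7757, 12273)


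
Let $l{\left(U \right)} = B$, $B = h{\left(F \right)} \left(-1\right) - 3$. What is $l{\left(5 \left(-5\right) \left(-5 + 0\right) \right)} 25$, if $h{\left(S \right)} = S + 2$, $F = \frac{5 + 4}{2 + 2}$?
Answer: $- \frac{725}{4} \approx -181.25$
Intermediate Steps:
$F = \frac{9}{4} \approx 2.25$
$h{\left(S \right)} = 2 + S$
$B = - \frac{29}{4}$ ($B = \left(2 + \frac{9}{4}\right) \left(-1\right) - 3 = \frac{17}{4} \left(-1\right) - 3 = - \frac{17}{4} - 3 = - \frac{29}{4} \approx -7.25$)
$l{\left(U \right)} = - \frac{29}{4}$
$l{\left(5 \left(-5\right) \left(-5 + 0\right) \right)} 25 = \left(- \frac{29}{4}\right) 25 = - \frac{725}{4}$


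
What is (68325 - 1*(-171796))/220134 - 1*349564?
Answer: -76950681455/220134 ≈ -3.4956e+5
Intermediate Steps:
(68325 - 1*(-171796))/220134 - 1*349564 = (68325 + 171796)*(1/220134) - 349564 = 240121*(1/220134) - 349564 = 240121/220134 - 349564 = -76950681455/220134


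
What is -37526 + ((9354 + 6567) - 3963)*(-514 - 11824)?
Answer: -147575330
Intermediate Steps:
-37526 + ((9354 + 6567) - 3963)*(-514 - 11824) = -37526 + (15921 - 3963)*(-12338) = -37526 + 11958*(-12338) = -37526 - 147537804 = -147575330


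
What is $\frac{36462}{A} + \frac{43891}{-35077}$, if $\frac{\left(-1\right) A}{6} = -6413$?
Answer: $- \frac{68310054}{224948801} \approx -0.30367$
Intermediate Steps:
$A = 38478$ ($A = \left(-6\right) \left(-6413\right) = 38478$)
$\frac{36462}{A} + \frac{43891}{-35077} = \frac{36462}{38478} + \frac{43891}{-35077} = 36462 \cdot \frac{1}{38478} + 43891 \left(- \frac{1}{35077}\right) = \frac{6077}{6413} - \frac{43891}{35077} = - \frac{68310054}{224948801}$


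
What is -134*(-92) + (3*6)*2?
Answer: 12364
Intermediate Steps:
-134*(-92) + (3*6)*2 = 12328 + 18*2 = 12328 + 36 = 12364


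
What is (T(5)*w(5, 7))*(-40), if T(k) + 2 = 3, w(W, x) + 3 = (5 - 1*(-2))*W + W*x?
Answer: -2680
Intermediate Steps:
w(W, x) = -3 + 7*W + W*x (w(W, x) = -3 + ((5 - 1*(-2))*W + W*x) = -3 + ((5 + 2)*W + W*x) = -3 + (7*W + W*x) = -3 + 7*W + W*x)
T(k) = 1 (T(k) = -2 + 3 = 1)
(T(5)*w(5, 7))*(-40) = (1*(-3 + 7*5 + 5*7))*(-40) = (1*(-3 + 35 + 35))*(-40) = (1*67)*(-40) = 67*(-40) = -2680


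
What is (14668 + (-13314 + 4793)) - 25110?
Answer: -18963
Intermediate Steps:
(14668 + (-13314 + 4793)) - 25110 = (14668 - 8521) - 25110 = 6147 - 25110 = -18963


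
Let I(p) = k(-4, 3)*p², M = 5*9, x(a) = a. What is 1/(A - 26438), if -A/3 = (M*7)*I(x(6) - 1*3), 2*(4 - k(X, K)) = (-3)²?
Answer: -2/44371 ≈ -4.5074e-5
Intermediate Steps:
M = 45
k(X, K) = -½ (k(X, K) = 4 - ½*(-3)² = 4 - ½*9 = 4 - 9/2 = -½)
I(p) = -p²/2
A = 8505/2 (A = -3*45*7*(-(6 - 1*3)²/2) = -945*(-(6 - 3)²/2) = -945*(-½*3²) = -945*(-½*9) = -945*(-9)/2 = -3*(-2835/2) = 8505/2 ≈ 4252.5)
1/(A - 26438) = 1/(8505/2 - 26438) = 1/(-44371/2) = -2/44371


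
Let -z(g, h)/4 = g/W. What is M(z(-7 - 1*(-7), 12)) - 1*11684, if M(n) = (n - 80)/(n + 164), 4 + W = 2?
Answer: -479064/41 ≈ -11684.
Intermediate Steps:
W = -2 (W = -4 + 2 = -2)
z(g, h) = 2*g (z(g, h) = -4*g/(-2) = -4*g*(-1)/2 = -(-2)*g = 2*g)
M(n) = (-80 + n)/(164 + n)
M(z(-7 - 1*(-7), 12)) - 1*11684 = (-80 + 2*(-7 - 1*(-7)))/(164 + 2*(-7 - 1*(-7))) - 1*11684 = (-80 + 2*(-7 + 7))/(164 + 2*(-7 + 7)) - 11684 = (-80 + 2*0)/(164 + 2*0) - 11684 = (-80 + 0)/(164 + 0) - 11684 = -80/164 - 11684 = (1/164)*(-80) - 11684 = -20/41 - 11684 = -479064/41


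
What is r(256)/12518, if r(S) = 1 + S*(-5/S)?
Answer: -2/6259 ≈ -0.00031954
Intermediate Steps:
r(S) = -4 (r(S) = 1 - 5 = -4)
r(256)/12518 = -4/12518 = -4*1/12518 = -2/6259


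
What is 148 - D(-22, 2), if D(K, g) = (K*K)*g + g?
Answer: -822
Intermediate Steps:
D(K, g) = g + g*K² (D(K, g) = K²*g + g = g*K² + g = g + g*K²)
148 - D(-22, 2) = 148 - 2*(1 + (-22)²) = 148 - 2*(1 + 484) = 148 - 2*485 = 148 - 1*970 = 148 - 970 = -822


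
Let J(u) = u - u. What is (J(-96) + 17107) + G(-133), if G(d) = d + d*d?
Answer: 34663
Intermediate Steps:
G(d) = d + d²
J(u) = 0
(J(-96) + 17107) + G(-133) = (0 + 17107) - 133*(1 - 133) = 17107 - 133*(-132) = 17107 + 17556 = 34663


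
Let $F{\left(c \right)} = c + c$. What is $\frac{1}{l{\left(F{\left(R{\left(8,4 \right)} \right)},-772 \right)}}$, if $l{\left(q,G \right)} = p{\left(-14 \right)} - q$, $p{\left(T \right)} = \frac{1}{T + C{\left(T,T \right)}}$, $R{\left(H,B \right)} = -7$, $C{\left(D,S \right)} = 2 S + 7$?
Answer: $\frac{35}{489} \approx 0.071575$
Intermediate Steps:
$C{\left(D,S \right)} = 7 + 2 S$
$p{\left(T \right)} = \frac{1}{7 + 3 T}$ ($p{\left(T \right)} = \frac{1}{T + \left(7 + 2 T\right)} = \frac{1}{7 + 3 T}$)
$F{\left(c \right)} = 2 c$
$l{\left(q,G \right)} = - \frac{1}{35} - q$ ($l{\left(q,G \right)} = \frac{1}{7 + 3 \left(-14\right)} - q = \frac{1}{7 - 42} - q = \frac{1}{-35} - q = - \frac{1}{35} - q$)
$\frac{1}{l{\left(F{\left(R{\left(8,4 \right)} \right)},-772 \right)}} = \frac{1}{- \frac{1}{35} - 2 \left(-7\right)} = \frac{1}{- \frac{1}{35} - -14} = \frac{1}{- \frac{1}{35} + 14} = \frac{1}{\frac{489}{35}} = \frac{35}{489}$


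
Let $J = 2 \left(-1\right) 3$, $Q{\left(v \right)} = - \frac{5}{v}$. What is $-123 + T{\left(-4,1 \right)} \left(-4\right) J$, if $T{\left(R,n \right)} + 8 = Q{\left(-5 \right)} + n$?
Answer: $-267$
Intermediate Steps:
$J = -6$ ($J = \left(-2\right) 3 = -6$)
$T{\left(R,n \right)} = -7 + n$ ($T{\left(R,n \right)} = -8 + \left(- \frac{5}{-5} + n\right) = -8 + \left(\left(-5\right) \left(- \frac{1}{5}\right) + n\right) = -8 + \left(1 + n\right) = -7 + n$)
$-123 + T{\left(-4,1 \right)} \left(-4\right) J = -123 + \left(-7 + 1\right) \left(-4\right) \left(-6\right) = -123 + \left(-6\right) \left(-4\right) \left(-6\right) = -123 + 24 \left(-6\right) = -123 - 144 = -267$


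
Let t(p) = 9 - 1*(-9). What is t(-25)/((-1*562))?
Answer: -9/281 ≈ -0.032028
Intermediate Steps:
t(p) = 18 (t(p) = 9 + 9 = 18)
t(-25)/((-1*562)) = 18/((-1*562)) = 18/(-562) = 18*(-1/562) = -9/281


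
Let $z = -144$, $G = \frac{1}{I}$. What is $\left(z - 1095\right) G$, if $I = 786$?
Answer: $- \frac{413}{262} \approx -1.5763$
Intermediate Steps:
$G = \frac{1}{786} \approx 0.0012723$
$\left(z - 1095\right) G = \left(-144 - 1095\right) \frac{1}{786} = \left(-1239\right) \frac{1}{786} = - \frac{413}{262}$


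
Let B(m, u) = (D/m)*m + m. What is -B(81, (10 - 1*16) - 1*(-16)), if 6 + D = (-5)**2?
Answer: -100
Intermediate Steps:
D = 19 (D = -6 + (-5)**2 = -6 + 25 = 19)
B(m, u) = 19 + m (B(m, u) = (19/m)*m + m = 19 + m)
-B(81, (10 - 1*16) - 1*(-16)) = -(19 + 81) = -1*100 = -100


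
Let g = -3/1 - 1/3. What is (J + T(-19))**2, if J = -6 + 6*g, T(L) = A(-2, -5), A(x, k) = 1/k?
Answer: 17161/25 ≈ 686.44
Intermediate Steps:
g = -10/3 (g = -3*1 - 1*1/3 = -3 - 1/3 = -10/3 ≈ -3.3333)
T(L) = -1/5 (T(L) = 1/(-5) = -1/5)
J = -26 (J = -6 + 6*(-10/3) = -6 - 20 = -26)
(J + T(-19))**2 = (-26 - 1/5)**2 = (-131/5)**2 = 17161/25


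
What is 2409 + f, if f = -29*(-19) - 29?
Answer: 2931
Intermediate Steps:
f = 522 (f = 551 - 29 = 522)
2409 + f = 2409 + 522 = 2931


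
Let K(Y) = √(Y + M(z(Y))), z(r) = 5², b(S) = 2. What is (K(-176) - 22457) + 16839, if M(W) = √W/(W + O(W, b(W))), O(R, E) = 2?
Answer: -5618 + I*√14241/9 ≈ -5618.0 + 13.26*I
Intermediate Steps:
z(r) = 25
M(W) = √W/(2 + W) (M(W) = √W/(W + 2) = √W/(2 + W))
K(Y) = √(5/27 + Y) (K(Y) = √(Y + √25/(2 + 25)) = √(Y + 5/27) = √(5/27 + Y))
(K(-176) - 22457) + 16839 = (√(15 + 81*(-176))/9 - 22457) + 16839 = (√(15 - 14256)/9 - 22457) + 16839 = (√(-14241)/9 - 22457) + 16839 = ((I*√14241)/9 - 22457) + 16839 = (I*√14241/9 - 22457) + 16839 = (-22457 + I*√14241/9) + 16839 = -5618 + I*√14241/9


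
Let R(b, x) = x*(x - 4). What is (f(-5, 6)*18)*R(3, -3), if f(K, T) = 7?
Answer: 2646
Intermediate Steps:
R(b, x) = x*(-4 + x)
(f(-5, 6)*18)*R(3, -3) = (7*18)*(-3*(-4 - 3)) = 126*(-3*(-7)) = 126*21 = 2646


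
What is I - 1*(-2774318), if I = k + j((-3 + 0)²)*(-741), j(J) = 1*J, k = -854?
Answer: 2766795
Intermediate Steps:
j(J) = J
I = -7523 (I = -854 + (-3 + 0)²*(-741) = -854 + (-3)²*(-741) = -854 + 9*(-741) = -854 - 6669 = -7523)
I - 1*(-2774318) = -7523 - 1*(-2774318) = -7523 + 2774318 = 2766795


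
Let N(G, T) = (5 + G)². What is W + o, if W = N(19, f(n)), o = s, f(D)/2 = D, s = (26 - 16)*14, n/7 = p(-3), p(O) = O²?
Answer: 716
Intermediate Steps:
n = 63 (n = 7*(-3)² = 7*9 = 63)
s = 140 (s = 10*14 = 140)
f(D) = 2*D
o = 140
W = 576 (W = (5 + 19)² = 24² = 576)
W + o = 576 + 140 = 716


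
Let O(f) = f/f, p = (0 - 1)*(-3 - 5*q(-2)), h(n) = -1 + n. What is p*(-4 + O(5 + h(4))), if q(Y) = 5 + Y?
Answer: -54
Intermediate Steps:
p = 18 (p = (0 - 1)*(-3 - 5*(5 - 2)) = -(-3 - 5*3) = -(-3 - 15) = -1*(-18) = 18)
O(f) = 1
p*(-4 + O(5 + h(4))) = 18*(-4 + 1) = 18*(-3) = -54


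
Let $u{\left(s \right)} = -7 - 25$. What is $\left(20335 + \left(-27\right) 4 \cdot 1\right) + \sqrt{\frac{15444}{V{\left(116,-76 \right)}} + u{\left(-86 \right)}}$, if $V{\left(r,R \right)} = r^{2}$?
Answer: $20227 + \frac{i \sqrt{103787}}{58} \approx 20227.0 + 5.5545 i$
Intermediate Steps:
$u{\left(s \right)} = -32$
$\left(20335 + \left(-27\right) 4 \cdot 1\right) + \sqrt{\frac{15444}{V{\left(116,-76 \right)}} + u{\left(-86 \right)}} = \left(20335 + \left(-27\right) 4 \cdot 1\right) + \sqrt{\frac{15444}{116^{2}} - 32} = \left(20335 - 108\right) + \sqrt{\frac{15444}{13456} - 32} = \left(20335 - 108\right) + \sqrt{15444 \cdot \frac{1}{13456} - 32} = 20227 + \sqrt{\frac{3861}{3364} - 32} = 20227 + \sqrt{- \frac{103787}{3364}} = 20227 + \frac{i \sqrt{103787}}{58}$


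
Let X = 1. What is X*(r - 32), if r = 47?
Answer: 15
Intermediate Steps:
X*(r - 32) = 1*(47 - 32) = 1*15 = 15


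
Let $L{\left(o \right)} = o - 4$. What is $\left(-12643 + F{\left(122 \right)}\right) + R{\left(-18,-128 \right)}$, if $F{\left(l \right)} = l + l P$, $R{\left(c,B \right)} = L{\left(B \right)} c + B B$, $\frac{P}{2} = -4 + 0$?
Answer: $5263$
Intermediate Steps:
$P = -8$ ($P = 2 \left(-4 + 0\right) = 2 \left(-4\right) = -8$)
$L{\left(o \right)} = -4 + o$ ($L{\left(o \right)} = o - 4 = -4 + o$)
$R{\left(c,B \right)} = B^{2} + c \left(-4 + B\right)$ ($R{\left(c,B \right)} = \left(-4 + B\right) c + B B = c \left(-4 + B\right) + B^{2} = B^{2} + c \left(-4 + B\right)$)
$F{\left(l \right)} = - 7 l$ ($F{\left(l \right)} = l + l \left(-8\right) = l - 8 l = - 7 l$)
$\left(-12643 + F{\left(122 \right)}\right) + R{\left(-18,-128 \right)} = \left(-12643 - 854\right) + \left(\left(-128\right)^{2} - 18 \left(-4 - 128\right)\right) = \left(-12643 - 854\right) + \left(16384 - -2376\right) = -13497 + \left(16384 + 2376\right) = -13497 + 18760 = 5263$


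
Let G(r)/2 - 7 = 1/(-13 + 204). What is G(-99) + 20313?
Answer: 3882459/191 ≈ 20327.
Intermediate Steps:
G(r) = 2676/191 (G(r) = 14 + 2/(-13 + 204) = 14 + 2/191 = 2676/191)
G(-99) + 20313 = 2676/191 + 20313 = 3882459/191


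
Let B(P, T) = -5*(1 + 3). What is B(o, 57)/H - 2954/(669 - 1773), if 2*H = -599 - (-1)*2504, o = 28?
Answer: 186107/70104 ≈ 2.6547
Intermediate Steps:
H = 1905/2 (H = (-599 - (-1)*2504)/2 = (-599 - 1*(-2504))/2 = (-599 + 2504)/2 = (½)*1905 = 1905/2 ≈ 952.50)
B(P, T) = -20 (B(P, T) = -5*4 = -20)
B(o, 57)/H - 2954/(669 - 1773) = -20/1905/2 - 2954/(669 - 1773) = -20*2/1905 - 2954/(-1104) = -8/381 - 2954*(-1/1104) = -8/381 + 1477/552 = 186107/70104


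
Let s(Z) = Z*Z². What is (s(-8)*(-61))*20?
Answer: 624640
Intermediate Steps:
s(Z) = Z³
(s(-8)*(-61))*20 = ((-8)³*(-61))*20 = -512*(-61)*20 = 31232*20 = 624640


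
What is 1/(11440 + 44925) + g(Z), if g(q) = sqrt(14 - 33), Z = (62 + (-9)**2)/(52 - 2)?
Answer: 1/56365 + I*sqrt(19) ≈ 1.7742e-5 + 4.3589*I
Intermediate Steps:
Z = 143/50 (Z = (62 + 81)/50 = 143*(1/50) = 143/50 ≈ 2.8600)
g(q) = I*sqrt(19) (g(q) = sqrt(-19) = I*sqrt(19))
1/(11440 + 44925) + g(Z) = 1/(11440 + 44925) + I*sqrt(19) = 1/56365 + I*sqrt(19)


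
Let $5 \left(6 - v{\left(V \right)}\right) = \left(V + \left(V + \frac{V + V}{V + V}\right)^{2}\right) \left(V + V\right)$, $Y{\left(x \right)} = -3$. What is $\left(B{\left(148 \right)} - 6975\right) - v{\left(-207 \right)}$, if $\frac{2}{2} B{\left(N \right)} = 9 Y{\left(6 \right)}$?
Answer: $- \frac{17517846}{5} \approx -3.5036 \cdot 10^{6}$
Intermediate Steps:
$B{\left(N \right)} = -27$ ($B{\left(N \right)} = 9 \left(-3\right) = -27$)
$v{\left(V \right)} = 6 - \frac{2 V \left(V + \left(1 + V\right)^{2}\right)}{5}$ ($v{\left(V \right)} = 6 - \frac{\left(V + \left(V + \frac{V + V}{V + V}\right)^{2}\right) \left(V + V\right)}{5} = 6 - \frac{\left(V + \left(V + \frac{2 V}{2 V}\right)^{2}\right) 2 V}{5} = 6 - \frac{\left(V + \left(V + 2 V \frac{1}{2 V}\right)^{2}\right) 2 V}{5} = 6 - \frac{\left(V + \left(V + 1\right)^{2}\right) 2 V}{5} = 6 - \frac{\left(V + \left(1 + V\right)^{2}\right) 2 V}{5} = 6 - \frac{2 V \left(V + \left(1 + V\right)^{2}\right)}{5}$)
$\left(B{\left(148 \right)} - 6975\right) - v{\left(-207 \right)} = \left(-27 - 6975\right) - \left(6 - \frac{6 \left(-207\right)^{2}}{5} - - \frac{414}{5} - \frac{2 \left(-207\right)^{3}}{5}\right) = -7002 - \left(6 - \frac{257094}{5} + \frac{414}{5} - - \frac{17739486}{5}\right) = -7002 - \left(6 - \frac{257094}{5} + \frac{414}{5} + \frac{17739486}{5}\right) = -7002 - \frac{17482836}{5} = - \frac{17517846}{5}$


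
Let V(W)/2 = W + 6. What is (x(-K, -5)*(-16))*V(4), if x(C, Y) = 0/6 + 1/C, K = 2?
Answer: 160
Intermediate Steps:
x(C, Y) = 1/C (x(C, Y) = 0*(⅙) + 1/C = 0 + 1/C = 1/C)
V(W) = 12 + 2*W (V(W) = 2*(W + 6) = 2*(6 + W) = 12 + 2*W)
(x(-K, -5)*(-16))*V(4) = (-16/(-1*2))*(12 + 2*4) = (-16/(-2))*(12 + 8) = -½*(-16)*20 = 8*20 = 160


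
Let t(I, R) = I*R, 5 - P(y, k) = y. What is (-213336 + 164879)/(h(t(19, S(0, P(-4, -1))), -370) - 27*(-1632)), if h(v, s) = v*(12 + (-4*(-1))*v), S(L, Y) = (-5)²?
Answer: -48457/952264 ≈ -0.050886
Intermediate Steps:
P(y, k) = 5 - y
S(L, Y) = 25
h(v, s) = v*(12 + 4*v)
(-213336 + 164879)/(h(t(19, S(0, P(-4, -1))), -370) - 27*(-1632)) = (-213336 + 164879)/(4*(19*25)*(3 + 19*25) - 27*(-1632)) = -48457/(4*475*(3 + 475) + 44064) = -48457/(4*475*478 + 44064) = -48457/(908200 + 44064) = -48457/952264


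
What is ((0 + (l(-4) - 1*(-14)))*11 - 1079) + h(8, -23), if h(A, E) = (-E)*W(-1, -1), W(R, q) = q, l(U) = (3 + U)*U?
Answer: -904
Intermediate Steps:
l(U) = U*(3 + U)
h(A, E) = E (h(A, E) = -E*(-1) = E)
((0 + (l(-4) - 1*(-14)))*11 - 1079) + h(8, -23) = ((0 + (-4*(3 - 4) - 1*(-14)))*11 - 1079) - 23 = ((0 + (-4*(-1) + 14))*11 - 1079) - 23 = ((0 + (4 + 14))*11 - 1079) - 23 = ((0 + 18)*11 - 1079) - 23 = (18*11 - 1079) - 23 = (198 - 1079) - 23 = -881 - 23 = -904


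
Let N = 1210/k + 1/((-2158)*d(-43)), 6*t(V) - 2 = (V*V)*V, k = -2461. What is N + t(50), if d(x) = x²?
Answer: 613729051891619/29459218386 ≈ 20833.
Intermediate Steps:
t(V) = ⅓ + V³/6 (t(V) = ⅓ + ((V*V)*V)/6 = ⅓ + (V²*V)/6 = ⅓ + V³/6)
N = -4828074281/9819739462 (N = 1210/(-2461) + 1/((-2158)*((-43)²)) = 1210*(-1/2461) - 1/2158/1849 = -1210/2461 - 1/2158*1/1849 = -1210/2461 - 1/3990142 = -4828074281/9819739462 ≈ -0.49167)
N + t(50) = -4828074281/9819739462 + (⅓ + (⅙)*50³) = -4828074281/9819739462 + (⅓ + (⅙)*125000) = -4828074281/9819739462 + (⅓ + 62500/3) = -4828074281/9819739462 + 62501/3 = 613729051891619/29459218386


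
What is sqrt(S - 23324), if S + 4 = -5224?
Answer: 2*I*sqrt(7138) ≈ 168.97*I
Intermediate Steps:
S = -5228 (S = -4 - 5224 = -5228)
sqrt(S - 23324) = sqrt(-5228 - 23324) = sqrt(-28552) = 2*I*sqrt(7138)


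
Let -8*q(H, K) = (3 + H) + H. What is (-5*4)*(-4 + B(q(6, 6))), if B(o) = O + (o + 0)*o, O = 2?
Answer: -485/16 ≈ -30.313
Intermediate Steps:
q(H, K) = -3/8 - H/4 (q(H, K) = -((3 + H) + H)/8 = -(3 + 2*H)/8 = -3/8 - H/4)
B(o) = 2 + o**2 (B(o) = 2 + (o + 0)*o = 2 + o*o = 2 + o**2)
(-5*4)*(-4 + B(q(6, 6))) = (-5*4)*(-4 + (2 + (-3/8 - 1/4*6)**2)) = -20*(-4 + (2 + (-3/8 - 3/2)**2)) = -20*(-4 + (2 + (-15/8)**2)) = -20*(-4 + (2 + 225/64)) = -20*(-4 + 353/64) = -20*97/64 = -485/16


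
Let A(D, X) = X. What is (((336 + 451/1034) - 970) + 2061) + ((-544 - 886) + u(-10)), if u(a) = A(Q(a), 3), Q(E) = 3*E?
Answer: 41/94 ≈ 0.43617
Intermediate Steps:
u(a) = 3
(((336 + 451/1034) - 970) + 2061) + ((-544 - 886) + u(-10)) = (((336 + 451/1034) - 970) + 2061) + ((-544 - 886) + 3) = (((336 + 451*(1/1034)) - 970) + 2061) + (-1430 + 3) = (((336 + 41/94) - 970) + 2061) - 1427 = ((31625/94 - 970) + 2061) - 1427 = (-59555/94 + 2061) - 1427 = 134179/94 - 1427 = 41/94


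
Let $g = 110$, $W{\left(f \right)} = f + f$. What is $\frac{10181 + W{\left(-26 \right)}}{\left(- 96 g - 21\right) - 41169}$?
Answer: $- \frac{10129}{51750} \approx -0.19573$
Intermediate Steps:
$W{\left(f \right)} = 2 f$
$\frac{10181 + W{\left(-26 \right)}}{\left(- 96 g - 21\right) - 41169} = \frac{10181 + 2 \left(-26\right)}{\left(\left(-96\right) 110 - 21\right) - 41169} = \frac{10181 - 52}{\left(-10560 - 21\right) - 41169} = \frac{10129}{-10581 - 41169} = \frac{10129}{-51750} = 10129 \left(- \frac{1}{51750}\right) = - \frac{10129}{51750}$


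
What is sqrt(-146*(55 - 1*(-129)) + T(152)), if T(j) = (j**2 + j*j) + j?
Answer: 2*sqrt(4874) ≈ 139.63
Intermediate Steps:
T(j) = j + 2*j**2 (T(j) = (j**2 + j**2) + j = 2*j**2 + j = j + 2*j**2)
sqrt(-146*(55 - 1*(-129)) + T(152)) = sqrt(-146*(55 - 1*(-129)) + 152*(1 + 2*152)) = sqrt(-146*(55 + 129) + 152*(1 + 304)) = sqrt(-146*184 + 152*305) = sqrt(-26864 + 46360) = sqrt(19496) = 2*sqrt(4874)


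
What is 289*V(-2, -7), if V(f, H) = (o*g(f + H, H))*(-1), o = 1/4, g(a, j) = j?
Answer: 2023/4 ≈ 505.75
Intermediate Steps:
o = 1/4 (o = 1*(1/4) = 1/4 ≈ 0.25000)
V(f, H) = -H/4 (V(f, H) = (H/4)*(-1) = -H/4)
289*V(-2, -7) = 289*(-1/4*(-7)) = 289*(7/4) = 2023/4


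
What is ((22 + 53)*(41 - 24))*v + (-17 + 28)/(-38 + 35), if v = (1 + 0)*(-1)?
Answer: -3836/3 ≈ -1278.7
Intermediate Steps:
v = -1 (v = 1*(-1) = -1)
((22 + 53)*(41 - 24))*v + (-17 + 28)/(-38 + 35) = ((22 + 53)*(41 - 24))*(-1) + (-17 + 28)/(-38 + 35) = (75*17)*(-1) + 11/(-3) = 1275*(-1) + 11*(-⅓) = -1275 - 11/3 = -3836/3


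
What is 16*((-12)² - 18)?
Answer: 2016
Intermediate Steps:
16*((-12)² - 18) = 16*(144 - 18) = 16*126 = 2016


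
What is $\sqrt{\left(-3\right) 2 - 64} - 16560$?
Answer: $-16560 + i \sqrt{70} \approx -16560.0 + 8.3666 i$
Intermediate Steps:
$\sqrt{\left(-3\right) 2 - 64} - 16560 = \sqrt{-6 - 64} - 16560 = \sqrt{-70} - 16560 = i \sqrt{70} - 16560 = -16560 + i \sqrt{70}$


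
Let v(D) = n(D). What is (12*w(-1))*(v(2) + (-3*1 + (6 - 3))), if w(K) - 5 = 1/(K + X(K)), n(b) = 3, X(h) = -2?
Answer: 168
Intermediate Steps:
v(D) = 3
w(K) = 5 + 1/(-2 + K) (w(K) = 5 + 1/(K - 2) = 5 + 1/(-2 + K))
(12*w(-1))*(v(2) + (-3*1 + (6 - 3))) = (12*((-9 + 5*(-1))/(-2 - 1)))*(3 + (-3*1 + (6 - 3))) = (12*((-9 - 5)/(-3)))*(3 + (-3 + 3)) = (12*(-⅓*(-14)))*(3 + 0) = (12*(14/3))*3 = 56*3 = 168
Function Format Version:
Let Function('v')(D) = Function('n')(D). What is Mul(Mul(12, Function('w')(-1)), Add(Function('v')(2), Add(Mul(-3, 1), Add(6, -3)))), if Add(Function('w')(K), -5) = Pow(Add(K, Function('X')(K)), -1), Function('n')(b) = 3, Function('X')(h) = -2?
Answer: 168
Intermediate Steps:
Function('v')(D) = 3
Function('w')(K) = Add(5, Pow(Add(-2, K), -1)) (Function('w')(K) = Add(5, Pow(Add(K, -2), -1)) = Add(5, Pow(Add(-2, K), -1)))
Mul(Mul(12, Function('w')(-1)), Add(Function('v')(2), Add(Mul(-3, 1), Add(6, -3)))) = Mul(Mul(12, Mul(Pow(Add(-2, -1), -1), Add(-9, Mul(5, -1)))), Add(3, Add(Mul(-3, 1), Add(6, -3)))) = Mul(Mul(12, Mul(Pow(-3, -1), Add(-9, -5))), Add(3, Add(-3, 3))) = Mul(Mul(12, Mul(Rational(-1, 3), -14)), Add(3, 0)) = Mul(Mul(12, Rational(14, 3)), 3) = Mul(56, 3) = 168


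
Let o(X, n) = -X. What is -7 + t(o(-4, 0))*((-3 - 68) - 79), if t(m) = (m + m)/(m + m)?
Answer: -157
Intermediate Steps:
t(m) = 1 (t(m) = (2*m)/((2*m)) = (2*m)*(1/(2*m)) = 1)
-7 + t(o(-4, 0))*((-3 - 68) - 79) = -7 + 1*((-3 - 68) - 79) = -7 + 1*(-71 - 79) = -7 + 1*(-150) = -7 - 150 = -157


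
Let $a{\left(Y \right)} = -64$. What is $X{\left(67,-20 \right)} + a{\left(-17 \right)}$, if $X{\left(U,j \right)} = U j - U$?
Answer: $-1471$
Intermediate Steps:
$X{\left(U,j \right)} = - U + U j$
$X{\left(67,-20 \right)} + a{\left(-17 \right)} = 67 \left(-1 - 20\right) - 64 = 67 \left(-21\right) - 64 = -1407 - 64 = -1471$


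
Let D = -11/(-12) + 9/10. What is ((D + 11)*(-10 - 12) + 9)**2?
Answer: 67059721/900 ≈ 74511.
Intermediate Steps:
D = 109/60 (D = -11*(-1/12) + 9*(1/10) = 11/12 + 9/10 = 109/60 ≈ 1.8167)
((D + 11)*(-10 - 12) + 9)**2 = ((109/60 + 11)*(-10 - 12) + 9)**2 = ((769/60)*(-22) + 9)**2 = (-8459/30 + 9)**2 = (-8189/30)**2 = 67059721/900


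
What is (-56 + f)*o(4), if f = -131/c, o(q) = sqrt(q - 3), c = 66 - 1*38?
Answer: -1699/28 ≈ -60.679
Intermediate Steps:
c = 28 (c = 66 - 38 = 28)
o(q) = sqrt(-3 + q)
f = -131/28 ≈ -4.6786
(-56 + f)*o(4) = (-56 - 131/28)*sqrt(-3 + 4) = -1699*sqrt(1)/28 = -1699/28*1 = -1699/28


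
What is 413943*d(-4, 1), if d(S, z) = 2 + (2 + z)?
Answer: 2069715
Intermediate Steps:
d(S, z) = 4 + z
413943*d(-4, 1) = 413943*(4 + 1) = 413943*5 = 2069715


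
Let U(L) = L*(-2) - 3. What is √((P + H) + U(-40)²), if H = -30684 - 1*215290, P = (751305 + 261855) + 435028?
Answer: √1208143 ≈ 1099.2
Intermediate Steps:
U(L) = -3 - 2*L (U(L) = -2*L - 3 = -3 - 2*L)
P = 1448188 (P = 1013160 + 435028 = 1448188)
H = -245974 (H = -30684 - 215290 = -245974)
√((P + H) + U(-40)²) = √((1448188 - 245974) + (-3 - 2*(-40))²) = √(1202214 + (-3 + 80)²) = √(1202214 + 77²) = √(1202214 + 5929) = √1208143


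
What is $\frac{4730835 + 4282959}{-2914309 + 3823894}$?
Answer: $\frac{3004598}{303195} \approx 9.9098$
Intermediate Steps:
$\frac{4730835 + 4282959}{-2914309 + 3823894} = \frac{9013794}{909585} = 9013794 \cdot \frac{1}{909585} = \frac{3004598}{303195}$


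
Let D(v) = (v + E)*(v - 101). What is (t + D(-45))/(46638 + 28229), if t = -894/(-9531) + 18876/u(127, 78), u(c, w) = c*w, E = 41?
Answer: 236438416/30207262293 ≈ 0.0078272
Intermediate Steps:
D(v) = (-101 + v)*(41 + v) (D(v) = (v + 41)*(v - 101) = (41 + v)*(-101 + v) = (-101 + v)*(41 + v))
t = 806680/403479 (t = -894/(-9531) + 18876/((127*78)) = -894*(-1/9531) + 18876/9906 = 298/3177 + 18876*(1/9906) = 298/3177 + 242/127 = 806680/403479 ≈ 1.9993)
(t + D(-45))/(46638 + 28229) = (806680/403479 + (-4141 + (-45)**2 - 60*(-45)))/(46638 + 28229) = (806680/403479 + (-4141 + 2025 + 2700))/74867 = (806680/403479 + 584)*(1/74867) = (236438416/403479)*(1/74867) = 236438416/30207262293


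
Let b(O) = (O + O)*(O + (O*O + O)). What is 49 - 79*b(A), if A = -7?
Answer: 38759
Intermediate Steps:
b(O) = 2*O*(O² + 2*O) (b(O) = (2*O)*(O + (O² + O)) = (2*O)*(O + (O + O²)) = (2*O)*(O² + 2*O) = 2*O*(O² + 2*O))
49 - 79*b(A) = 49 - 158*(-7)²*(2 - 7) = 49 - 158*49*(-5) = 49 - 79*(-490) = 49 + 38710 = 38759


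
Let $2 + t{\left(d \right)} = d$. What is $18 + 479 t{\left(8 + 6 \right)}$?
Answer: $5766$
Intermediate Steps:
$t{\left(d \right)} = -2 + d$
$18 + 479 t{\left(8 + 6 \right)} = 18 + 479 \left(-2 + \left(8 + 6\right)\right) = 18 + 479 \left(-2 + 14\right) = 18 + 479 \cdot 12 = 18 + 5748 = 5766$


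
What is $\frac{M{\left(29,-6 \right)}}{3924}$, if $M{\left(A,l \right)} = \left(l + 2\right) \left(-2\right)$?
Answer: $\frac{2}{981} \approx 0.0020387$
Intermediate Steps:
$M{\left(A,l \right)} = -4 - 2 l$ ($M{\left(A,l \right)} = \left(2 + l\right) \left(-2\right) = -4 - 2 l$)
$\frac{M{\left(29,-6 \right)}}{3924} = \frac{-4 - -12}{3924} = \left(-4 + 12\right) \frac{1}{3924} = 8 \cdot \frac{1}{3924} = \frac{2}{981}$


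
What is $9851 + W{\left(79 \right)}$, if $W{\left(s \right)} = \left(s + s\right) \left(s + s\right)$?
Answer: $34815$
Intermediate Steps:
$W{\left(s \right)} = 4 s^{2}$ ($W{\left(s \right)} = 2 s 2 s = 4 s^{2}$)
$9851 + W{\left(79 \right)} = 9851 + 4 \cdot 79^{2} = 9851 + 4 \cdot 6241 = 9851 + 24964 = 34815$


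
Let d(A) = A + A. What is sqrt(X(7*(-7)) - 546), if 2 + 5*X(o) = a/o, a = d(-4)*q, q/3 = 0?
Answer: 2*I*sqrt(3415)/5 ≈ 23.375*I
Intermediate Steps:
q = 0 (q = 3*0 = 0)
d(A) = 2*A
a = 0 (a = (2*(-4))*0 = -8*0 = 0)
X(o) = -2/5 (X(o) = -2/5 + (0/o)/5 = -2/5 + (1/5)*0 = -2/5 + 0 = -2/5)
sqrt(X(7*(-7)) - 546) = sqrt(-2/5 - 546) = sqrt(-2732/5) = 2*I*sqrt(3415)/5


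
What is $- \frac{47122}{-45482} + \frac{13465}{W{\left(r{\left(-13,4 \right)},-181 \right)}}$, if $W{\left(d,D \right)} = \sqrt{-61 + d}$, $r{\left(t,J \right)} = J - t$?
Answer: $\frac{23561}{22741} - \frac{13465 i \sqrt{11}}{22} \approx 1.0361 - 2029.9 i$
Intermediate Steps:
$- \frac{47122}{-45482} + \frac{13465}{W{\left(r{\left(-13,4 \right)},-181 \right)}} = - \frac{47122}{-45482} + \frac{13465}{\sqrt{-61 + \left(4 - -13\right)}} = \left(-47122\right) \left(- \frac{1}{45482}\right) + \frac{13465}{\sqrt{-61 + \left(4 + 13\right)}} = \frac{23561}{22741} + \frac{13465}{\sqrt{-61 + 17}} = \frac{23561}{22741} + \frac{13465}{\sqrt{-44}} = \frac{23561}{22741} + \frac{13465}{2 i \sqrt{11}} = \frac{23561}{22741} + 13465 \left(- \frac{i \sqrt{11}}{22}\right) = \frac{23561}{22741} - \frac{13465 i \sqrt{11}}{22}$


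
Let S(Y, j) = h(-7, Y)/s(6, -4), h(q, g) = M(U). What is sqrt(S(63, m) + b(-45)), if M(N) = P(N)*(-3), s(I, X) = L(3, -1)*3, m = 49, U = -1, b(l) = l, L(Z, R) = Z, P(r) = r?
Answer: I*sqrt(402)/3 ≈ 6.6833*I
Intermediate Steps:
s(I, X) = 9 (s(I, X) = 3*3 = 9)
M(N) = -3*N (M(N) = N*(-3) = -3*N)
h(q, g) = 3 (h(q, g) = -3*(-1) = 3)
S(Y, j) = 1/3 (S(Y, j) = 3/9 = 3*(1/9) = 1/3)
sqrt(S(63, m) + b(-45)) = sqrt(1/3 - 45) = sqrt(-134/3) = I*sqrt(402)/3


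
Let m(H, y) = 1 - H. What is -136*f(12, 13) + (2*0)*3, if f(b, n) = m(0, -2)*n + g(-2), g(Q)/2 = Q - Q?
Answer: -1768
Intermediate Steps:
g(Q) = 0 (g(Q) = 2*(Q - Q) = 2*0 = 0)
f(b, n) = n (f(b, n) = (1 - 1*0)*n + 0 = (1 + 0)*n + 0 = 1*n + 0 = n + 0 = n)
-136*f(12, 13) + (2*0)*3 = -136*13 + (2*0)*3 = -1768 + 0*3 = -1768 + 0 = -1768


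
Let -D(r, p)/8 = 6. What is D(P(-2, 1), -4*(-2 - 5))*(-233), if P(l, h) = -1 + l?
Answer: 11184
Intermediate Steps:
D(r, p) = -48 (D(r, p) = -8*6 = -48)
D(P(-2, 1), -4*(-2 - 5))*(-233) = -48*(-233) = 11184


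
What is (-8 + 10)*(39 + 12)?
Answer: 102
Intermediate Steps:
(-8 + 10)*(39 + 12) = 2*51 = 102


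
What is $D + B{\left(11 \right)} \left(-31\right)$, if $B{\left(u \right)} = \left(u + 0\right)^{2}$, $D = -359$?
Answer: $-4110$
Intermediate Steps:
$B{\left(u \right)} = u^{2}$
$D + B{\left(11 \right)} \left(-31\right) = -359 + 11^{2} \left(-31\right) = -359 + 121 \left(-31\right) = -359 - 3751 = -4110$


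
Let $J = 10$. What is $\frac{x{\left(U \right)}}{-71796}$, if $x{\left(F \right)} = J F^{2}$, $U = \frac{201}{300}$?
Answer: $- \frac{4489}{71796000} \approx -6.2524 \cdot 10^{-5}$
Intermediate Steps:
$U = \frac{67}{100}$ ($U = 201 \cdot \frac{1}{300} = \frac{67}{100} \approx 0.67$)
$x{\left(F \right)} = 10 F^{2}$
$\frac{x{\left(U \right)}}{-71796} = \frac{10 \left(\frac{67}{100}\right)^{2}}{-71796} = 10 \cdot \frac{4489}{10000} \left(- \frac{1}{71796}\right) = \frac{4489}{1000} \left(- \frac{1}{71796}\right) = - \frac{4489}{71796000}$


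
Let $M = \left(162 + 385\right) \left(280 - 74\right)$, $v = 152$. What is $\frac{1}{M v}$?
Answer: $\frac{1}{17127664} \approx 5.8385 \cdot 10^{-8}$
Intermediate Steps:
$M = 112682$ ($M = 547 \cdot 206 = 112682$)
$\frac{1}{M v} = \frac{1}{112682 \cdot 152} = \frac{1}{17127664}$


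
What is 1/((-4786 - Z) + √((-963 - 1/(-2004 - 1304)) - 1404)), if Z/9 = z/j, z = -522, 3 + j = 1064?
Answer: -17806024951424/85149606586349467 - 2251442*I*√6475438945/85149606586349467 ≈ -0.00020911 - 2.1277e-6*I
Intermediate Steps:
j = 1061 (j = -3 + 1064 = 1061)
Z = -4698/1061 (Z = 9*(-522/1061) = -4698/1061 ≈ -4.4279)
1/((-4786 - Z) + √((-963 - 1/(-2004 - 1304)) - 1404)) = 1/((-4786 - 1*(-4698/1061)) + √((-963 - 1/(-2004 - 1304)) - 1404)) = 1/((-4786 + 4698/1061) + √((-963 - 1/(-3308)) - 1404)) = 1/(-5073248/1061 + √((-963 - 1*(-1/3308)) - 1404)) = 1/(-5073248/1061 + √((-963 + 1/3308) - 1404)) = 1/(-5073248/1061 + √(-3185603/3308 - 1404)) = 1/(-5073248/1061 + √(-7830035/3308)) = 1/(-5073248/1061 + I*√6475438945/1654)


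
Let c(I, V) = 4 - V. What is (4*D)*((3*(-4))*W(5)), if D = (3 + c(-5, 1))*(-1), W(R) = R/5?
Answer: 288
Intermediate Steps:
W(R) = R/5 (W(R) = R*(⅕) = R/5)
D = -6 (D = (3 + (4 - 1*1))*(-1) = (3 + (4 - 1))*(-1) = (3 + 3)*(-1) = 6*(-1) = -6)
(4*D)*((3*(-4))*W(5)) = (4*(-6))*((3*(-4))*((⅕)*5)) = -(-288) = -24*(-12) = 288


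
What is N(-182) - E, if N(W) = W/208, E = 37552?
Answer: -300423/8 ≈ -37553.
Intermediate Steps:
N(W) = W/208 (N(W) = W*(1/208) = W/208)
N(-182) - E = (1/208)*(-182) - 1*37552 = -7/8 - 37552 = -300423/8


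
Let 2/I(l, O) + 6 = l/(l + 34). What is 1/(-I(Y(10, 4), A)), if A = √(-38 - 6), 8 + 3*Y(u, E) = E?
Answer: 148/49 ≈ 3.0204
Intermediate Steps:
Y(u, E) = -8/3 + E/3
A = 2*I*√11 (A = √(-44) = 2*I*√11 ≈ 6.6332*I)
I(l, O) = 2/(-6 + l/(34 + l)) (I(l, O) = 2/(-6 + l/(l + 34)) = 2/(-6 + l/(34 + l)))
1/(-I(Y(10, 4), A)) = 1/(-2*(-34 - (-8/3 + (⅓)*4))/(204 + 5*(-8/3 + (⅓)*4))) = 1/(-2*(-34 - (-8/3 + 4/3))/(204 + 5*(-8/3 + 4/3))) = 1/(-2*(-34 - 1*(-4/3))/(204 + 5*(-4/3))) = 1/(-2*(-34 + 4/3)/(204 - 20/3)) = 1/(-2*(-98)/(592/3*3)) = 1/(-2*3*(-98)/(592*3)) = 1/(-1*(-49/148)) = 1/(49/148) = 148/49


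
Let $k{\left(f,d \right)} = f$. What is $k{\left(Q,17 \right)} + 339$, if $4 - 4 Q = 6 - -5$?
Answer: $\frac{1349}{4} \approx 337.25$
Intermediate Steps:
$Q = - \frac{7}{4}$ ($Q = 1 - \frac{6 - -5}{4} = 1 - \frac{6 + 5}{4} = 1 - \frac{11}{4} = - \frac{7}{4} \approx -1.75$)
$k{\left(Q,17 \right)} + 339 = - \frac{7}{4} + 339 = \frac{1349}{4}$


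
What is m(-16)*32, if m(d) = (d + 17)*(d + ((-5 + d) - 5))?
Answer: -1344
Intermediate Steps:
m(d) = (-10 + 2*d)*(17 + d) (m(d) = (17 + d)*(d + (-10 + d)) = (17 + d)*(-10 + 2*d) = (-10 + 2*d)*(17 + d))
m(-16)*32 = (-170 + 2*(-16)² + 24*(-16))*32 = (-170 + 2*256 - 384)*32 = (-170 + 512 - 384)*32 = -42*32 = -1344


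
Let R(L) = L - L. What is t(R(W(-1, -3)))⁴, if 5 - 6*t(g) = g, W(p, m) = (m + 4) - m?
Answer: 625/1296 ≈ 0.48225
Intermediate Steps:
W(p, m) = 4 (W(p, m) = (4 + m) - m = 4)
R(L) = 0
t(g) = ⅚ - g/6
t(R(W(-1, -3)))⁴ = (⅚ - ⅙*0)⁴ = (⅚ + 0)⁴ = (⅚)⁴ = 625/1296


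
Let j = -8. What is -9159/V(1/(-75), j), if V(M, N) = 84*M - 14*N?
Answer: -76325/924 ≈ -82.603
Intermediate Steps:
V(M, N) = -14*N + 84*M
-9159/V(1/(-75), j) = -9159/(-14*(-8) + 84/(-75)) = -9159/(112 + 84*(-1/75)) = -9159/(112 - 28/25) = -9159/2772/25 = -9159*25/2772 = -76325/924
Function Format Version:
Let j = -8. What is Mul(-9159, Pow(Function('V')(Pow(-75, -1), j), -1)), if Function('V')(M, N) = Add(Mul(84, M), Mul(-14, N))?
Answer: Rational(-76325, 924) ≈ -82.603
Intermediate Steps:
Function('V')(M, N) = Add(Mul(-14, N), Mul(84, M))
Mul(-9159, Pow(Function('V')(Pow(-75, -1), j), -1)) = Mul(-9159, Pow(Add(Mul(-14, -8), Mul(84, Pow(-75, -1))), -1)) = Mul(-9159, Pow(Add(112, Mul(84, Rational(-1, 75))), -1)) = Mul(-9159, Pow(Add(112, Rational(-28, 25)), -1)) = Mul(-9159, Pow(Rational(2772, 25), -1)) = Mul(-9159, Rational(25, 2772)) = Rational(-76325, 924)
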